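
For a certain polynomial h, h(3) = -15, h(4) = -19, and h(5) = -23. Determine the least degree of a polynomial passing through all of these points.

1

Forward differences of the values at x = 3, 4, 5:
  h  : -15  -19  -23
  Δ  : -4  -4
  Δ^2: 0
The first differences are constant (-4) and nonzero, while all higher differences vanish, so the minimal degree is 1.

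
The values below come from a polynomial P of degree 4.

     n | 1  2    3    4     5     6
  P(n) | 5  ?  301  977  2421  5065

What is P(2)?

On equispaced nodes a degree-4 polynomial has vanishing fifth forward difference, so
  - P(1) + 5·P(2) - 10·P(3) + 10·P(4) - 5·P(5) + P(6) = 0.
Substituting the known values and solving for P(2):
  5·P(2) = 285
  P(2) = 57.

57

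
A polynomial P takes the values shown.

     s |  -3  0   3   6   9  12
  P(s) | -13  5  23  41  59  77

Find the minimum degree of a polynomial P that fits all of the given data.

1

Forward differences of the values at s = -3, 0, 3, 6, 9, 12:
  P  : -13  5  23  41  59  77
  Δ  : 18  18  18  18  18
  Δ^2: 0  0  0  0
  Δ^3: 0  0  0
  Δ^4: 0  0
  Δ^5: 0
The first differences are constant (18) and nonzero, while all higher differences vanish, so the minimal degree is 1.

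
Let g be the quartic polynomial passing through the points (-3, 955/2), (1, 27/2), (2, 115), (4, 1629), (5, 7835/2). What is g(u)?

Write g(u) = au^4 + bu^3 + cu^2 + du + e. Substituting each data point gives a linear system:
  81a - 27b + 9c - 3d + e = 955/2
  a + b + c + d + e = 27/2
  16a + 8b + 4c + 2d + e = 115
  256a + 64b + 16c + 4d + e = 1629
  625a + 125b + 25c + 5d + e = 7835/2
Solving the system yields a = 6, b = 1, c = 3/2, d = 0, e = 5.
So g(u) = 6u^4 + u^3 + (3/2)u^2 + 5.
Check: g(-3) = 955/2. ✓

g(u) = 6u^4 + u^3 + (3/2)u^2 + 5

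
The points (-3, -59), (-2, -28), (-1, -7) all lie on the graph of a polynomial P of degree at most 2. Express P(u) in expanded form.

Write P(u) = au^2 + bu + c. Substituting each data point gives a linear system:
  9a - 3b + c = -59
  4a - 2b + c = -28
  a - b + c = -7
Solving the system yields a = -5, b = 6, c = 4.
So P(u) = -5u^2 + 6u + 4.
Check: P(-1) = -7. ✓

P(u) = -5u^2 + 6u + 4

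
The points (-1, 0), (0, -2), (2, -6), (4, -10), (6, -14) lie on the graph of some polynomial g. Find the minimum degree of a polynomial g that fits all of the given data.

Divided differences on the nodes -1, 0, 2, 4, 6:
  order 0: 0  -2  -6  -10  -14
  order 1: -2  -2  -2  -2
  order 2: 0  0  0
  order 3: 0  0
  order 4: 0
The order-1 divided differences are all -2 (nonzero) and every higher order vanishes, so the data lies on a polynomial of degree exactly 1.

1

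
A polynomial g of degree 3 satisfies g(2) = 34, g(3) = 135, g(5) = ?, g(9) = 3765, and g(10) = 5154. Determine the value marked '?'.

649

The 4 known points determine the degree-3 polynomial uniquely.
Write g(s) = as^3 + bs^2 + cs + d. Substituting each data point gives a linear system:
  8a + 4b + 2c + d = 34
  27a + 9b + 3c + d = 135
  729a + 81b + 9c + d = 3765
  1000a + 100b + 10c + d = 5154
Solving the system yields a = 5, b = 2, c = -4, d = -6.
So g(s) = 5s³ + 2s² - 4s - 6.
Then g(5) = 649.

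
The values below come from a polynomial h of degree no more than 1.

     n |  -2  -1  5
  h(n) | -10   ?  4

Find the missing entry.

The 2 known points determine the degree-1 polynomial uniquely.
Write h(n) = an + b. Substituting each data point gives a linear system:
  -2a + b = -10
  5a + b = 4
Solving the system yields a = 2, b = -6.
So h(n) = 2n - 6.
Then h(-1) = -8.

-8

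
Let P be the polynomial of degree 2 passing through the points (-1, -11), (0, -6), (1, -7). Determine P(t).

P(t) = -3t^2 + 2t - 6

Using the Lagrange interpolation formula with nodes -1, 0, 1:
  L_0(t) = t(t - 1) / 2
  L_1(t) = (t + 1)(t - 1) / -1
  L_2(t) = (t + 1)t / 2
Then P(t) = -11·L_0(t) - 6·L_1(t) - 7·L_2(t).
Expanding and collecting terms gives P(t) = -3t^2 + 2t - 6.
Check: P(-1) = -11. ✓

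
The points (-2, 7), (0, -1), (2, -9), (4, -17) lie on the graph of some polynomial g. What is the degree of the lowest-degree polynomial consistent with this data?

Forward differences of the values at t = -2, 0, 2, 4:
  g  : 7  -1  -9  -17
  Δ  : -8  -8  -8
  Δ^2: 0  0
  Δ^3: 0
The first differences are constant (-8) and nonzero, while all higher differences vanish, so the minimal degree is 1.

1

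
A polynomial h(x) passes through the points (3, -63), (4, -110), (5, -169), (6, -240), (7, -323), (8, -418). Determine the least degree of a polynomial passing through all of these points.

2

Forward differences of the values at x = 3, 4, 5, 6, 7, 8:
  h  : -63  -110  -169  -240  -323  -418
  Δ  : -47  -59  -71  -83  -95
  Δ^2: -12  -12  -12  -12
  Δ^3: 0  0  0
  Δ^4: 0  0
  Δ^5: 0
The second differences are constant (-12) and nonzero, while all higher differences vanish, so the minimal degree is 2.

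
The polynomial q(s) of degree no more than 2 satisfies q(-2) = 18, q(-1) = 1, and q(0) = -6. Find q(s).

Write q(s) = as^2 + bs + c. Substituting each data point gives a linear system:
  4a - 2b + c = 18
  a - b + c = 1
  c = -6
Solving the system yields a = 5, b = -2, c = -6.
So q(s) = 5s^2 - 2s - 6.
Check: q(0) = -6. ✓

q(s) = 5s^2 - 2s - 6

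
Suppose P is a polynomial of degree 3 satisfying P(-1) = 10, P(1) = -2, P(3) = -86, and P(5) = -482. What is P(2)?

-20

Forward differences of the values at u = -1, 1, 3, 5:
  P  : 10  -2  -86  -482
  Δ  : -12  -84  -396
  Δ^2: -72  -312
  Δ^3: -240
The third differences are constant, confirming degree 3.
Interpolating (Newton forward form) and evaluating at u = 2 gives P(2) = -20.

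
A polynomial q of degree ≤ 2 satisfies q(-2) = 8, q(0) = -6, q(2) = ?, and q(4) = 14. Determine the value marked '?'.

The 3 known points determine the degree-2 polynomial uniquely.
Write q(t) = at^2 + bt + c. Substituting each data point gives a linear system:
  4a - 2b + c = 8
  c = -6
  16a + 4b + c = 14
Solving the system yields a = 2, b = -3, c = -6.
So q(t) = 2t² - 3t - 6.
Then q(2) = -4.

-4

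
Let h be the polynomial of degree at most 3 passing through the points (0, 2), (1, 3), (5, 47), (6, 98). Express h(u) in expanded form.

Write h(u) = au^3 + bu^2 + cu + d. Substituting each data point gives a linear system:
  d = 2
  a + b + c + d = 3
  125a + 25b + 5c + d = 47
  216a + 36b + 6c + d = 98
Solving the system yields a = 1, b = -4, c = 4, d = 2.
So h(u) = u^3 - 4u^2 + 4u + 2.
Check: h(6) = 98. ✓

h(u) = u^3 - 4u^2 + 4u + 2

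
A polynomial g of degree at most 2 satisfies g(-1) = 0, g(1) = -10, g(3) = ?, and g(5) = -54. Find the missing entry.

The 3 known points determine the degree-2 polynomial uniquely.
Write g(s) = as^2 + bs + c. Substituting each data point gives a linear system:
  a - b + c = 0
  a + b + c = -10
  25a + 5b + c = -54
Solving the system yields a = -1, b = -5, c = -4.
So g(s) = -s^2 - 5s - 4.
Then g(3) = -28.

-28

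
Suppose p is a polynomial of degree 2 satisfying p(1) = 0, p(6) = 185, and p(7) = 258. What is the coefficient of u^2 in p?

Write p(u) = au^2 + bu + c. Substituting each data point gives a linear system:
  a + b + c = 0
  36a + 6b + c = 185
  49a + 7b + c = 258
Solving the system yields a = 6, b = -5, c = -1.
So p(u) = 6u² - 5u - 1.
The leading coefficient is 6.

6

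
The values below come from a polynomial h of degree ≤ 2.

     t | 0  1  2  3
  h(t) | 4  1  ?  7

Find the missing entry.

2

On equispaced nodes a degree-2 polynomial has vanishing third forward difference, so
  - h(0) + 3·h(1) - 3·h(2) + h(3) = 0.
Substituting the known values and solving for h(2):
  -3·h(2) = -6
  h(2) = 2.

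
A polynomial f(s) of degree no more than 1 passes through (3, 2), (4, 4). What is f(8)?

Using the Lagrange interpolation formula with nodes 3, 4:
  L_0(s) = (s - 4) / -1
  L_1(s) = (s - 3) / 1
Then f(s) = 2·L_0(s) + 4·L_1(s).
Expanding and collecting terms gives f(s) = 2s - 4.
Evaluating at s = 8: f(8) = 12.

12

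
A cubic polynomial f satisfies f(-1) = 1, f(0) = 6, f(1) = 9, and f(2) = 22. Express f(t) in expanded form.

Write f(t) = at^3 + bt^2 + ct + d. Substituting each data point gives a linear system:
  -a + b - c + d = 1
  d = 6
  a + b + c + d = 9
  8a + 4b + 2c + d = 22
Solving the system yields a = 2, b = -1, c = 2, d = 6.
So f(t) = 2t^3 - t^2 + 2t + 6.
Check: f(1) = 9. ✓

f(t) = 2t^3 - t^2 + 2t + 6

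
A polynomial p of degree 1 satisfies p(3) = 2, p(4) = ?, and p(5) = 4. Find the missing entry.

3

On equispaced nodes a degree-1 polynomial has vanishing second forward difference, so
  p(3) - 2·p(4) + p(5) = 0.
Substituting the known values and solving for p(4):
  -2·p(4) = -6
  p(4) = 3.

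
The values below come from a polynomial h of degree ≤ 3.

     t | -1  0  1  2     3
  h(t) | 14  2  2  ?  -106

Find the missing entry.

The 4 known points determine the degree-3 polynomial uniquely.
Write h(t) = at^3 + bt^2 + ct + d. Substituting each data point gives a linear system:
  -a + b - c + d = 14
  d = 2
  a + b + c + d = 2
  27a + 9b + 3c + d = -106
Solving the system yields a = -6, b = 6, c = 0, d = 2.
So h(t) = -6t^3 + 6t^2 + 2.
Then h(2) = -22.

-22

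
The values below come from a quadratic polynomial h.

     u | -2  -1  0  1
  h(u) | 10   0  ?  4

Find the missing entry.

On equispaced nodes a degree-2 polynomial has vanishing third forward difference, so
  - h(-2) + 3·h(-1) - 3·h(0) + h(1) = 0.
Substituting the known values and solving for h(0):
  -3·h(0) = 6
  h(0) = -2.

-2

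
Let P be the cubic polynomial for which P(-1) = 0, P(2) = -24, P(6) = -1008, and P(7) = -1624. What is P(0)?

0

Write P(n) = an^3 + bn^2 + cn + d. Substituting each data point gives a linear system:
  -a + b - c + d = 0
  8a + 4b + 2c + d = -24
  216a + 36b + 6c + d = -1008
  343a + 49b + 7c + d = -1624
Solving the system yields a = -5, b = 1, c = 6, d = 0.
So P(n) = -5n³ + n² + 6n.
Then P(0) = 0.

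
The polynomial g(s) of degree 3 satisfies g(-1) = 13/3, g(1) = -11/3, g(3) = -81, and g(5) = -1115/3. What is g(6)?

-642

Write g(s) = as^3 + bs^2 + cs + d. Substituting each data point gives a linear system:
  -a + b - c + d = 13/3
  a + b + c + d = -11/3
  27a + 9b + 3c + d = -81
  125a + 25b + 5c + d = -1115/3
Solving the system yields a = -3, b = 1/3, c = -1, d = 0.
So g(s) = -3s³ + (1/3)s² - s.
Then g(6) = -642.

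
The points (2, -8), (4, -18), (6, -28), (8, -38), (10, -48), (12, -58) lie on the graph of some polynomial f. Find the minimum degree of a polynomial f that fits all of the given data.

1

Forward differences of the values at n = 2, 4, 6, 8, 10, 12:
  f  : -8  -18  -28  -38  -48  -58
  Δ  : -10  -10  -10  -10  -10
  Δ^2: 0  0  0  0
  Δ^3: 0  0  0
  Δ^4: 0  0
  Δ^5: 0
The first differences are constant (-10) and nonzero, while all higher differences vanish, so the minimal degree is 1.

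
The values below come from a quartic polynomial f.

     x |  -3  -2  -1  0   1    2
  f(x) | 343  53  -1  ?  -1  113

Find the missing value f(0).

On equispaced nodes a degree-4 polynomial has vanishing fifth forward difference, so
  - f(-3) + 5·f(-2) - 10·f(-1) + 10·f(0) - 5·f(1) + f(2) = 0.
Substituting the known values and solving for f(0):
  10·f(0) = -50
  f(0) = -5.

-5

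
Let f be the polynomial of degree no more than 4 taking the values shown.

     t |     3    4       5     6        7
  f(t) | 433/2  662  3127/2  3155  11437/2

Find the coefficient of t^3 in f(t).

3

Write f(t) = at^4 + bt^3 + ct^2 + dt + e. Substituting each data point gives a linear system:
  81a + 27b + 9c + 3d + e = 433/2
  256a + 64b + 16c + 4d + e = 662
  625a + 125b + 25c + 5d + e = 3127/2
  1296a + 216b + 36c + 6d + e = 3155
  2401a + 343b + 49c + 7d + e = 11437/2
Solving the system yields a = 2, b = 3, c = -2, d = -3/2, e = -4.
So f(t) = 2t⁴ + 3t³ - 2t² - (3/2)t - 4.
The coefficient of t^3 is 3.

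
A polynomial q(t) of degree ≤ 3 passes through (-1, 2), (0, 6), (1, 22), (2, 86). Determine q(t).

q(t) = 6t^3 + 6t^2 + 4t + 6

Write q(t) = at^3 + bt^2 + ct + d. Substituting each data point gives a linear system:
  -a + b - c + d = 2
  d = 6
  a + b + c + d = 22
  8a + 4b + 2c + d = 86
Solving the system yields a = 6, b = 6, c = 4, d = 6.
So q(t) = 6t^3 + 6t^2 + 4t + 6.
Check: q(2) = 86. ✓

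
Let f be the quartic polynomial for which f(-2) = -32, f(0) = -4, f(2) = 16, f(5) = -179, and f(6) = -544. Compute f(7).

-1229

Using the Lagrange interpolation formula with nodes -2, 0, 2, 5, 6:
  L_0(n) = n(n - 2)(n - 5)(n - 6) / 448
  L_1(n) = (n + 2)(n - 2)(n - 5)(n - 6) / -120
  L_2(n) = (n + 2)n(n - 5)(n - 6) / 96
  L_3(n) = (n + 2)n(n - 2)(n - 6) / -105
  L_4(n) = (n + 2)n(n - 2)(n - 5) / 192
Then f(n) = -32·L_0(n) - 4·L_1(n) + 16·L_2(n) - 179·L_3(n) - 544·L_4(n).
Expanding and collecting terms gives f(n) = -n⁴ + 3n³ + 3n² - 4.
Evaluating at n = 7: f(7) = -1229.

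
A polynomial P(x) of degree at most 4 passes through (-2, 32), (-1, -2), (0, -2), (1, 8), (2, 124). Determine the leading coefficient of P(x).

5

Write P(x) = ax^4 + bx^3 + cx^2 + dx + e. Substituting each data point gives a linear system:
  16a - 8b + 4c - 2d + e = 32
  a - b + c - d + e = -2
  e = -2
  a + b + c + d + e = 8
  16a + 8b + 4c + 2d + e = 124
Solving the system yields a = 5, b = 6, c = 0, d = -1, e = -2.
So P(x) = 5x^4 + 6x^3 - x - 2.
The leading coefficient is 5.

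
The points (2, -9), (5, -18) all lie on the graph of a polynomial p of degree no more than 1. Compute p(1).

-6

Using the Lagrange interpolation formula with nodes 2, 5:
  L_0(n) = (n - 5) / -3
  L_1(n) = (n - 2) / 3
Then p(n) = -9·L_0(n) - 18·L_1(n).
Expanding and collecting terms gives p(n) = -3n - 3.
Evaluating at n = 1: p(1) = -6.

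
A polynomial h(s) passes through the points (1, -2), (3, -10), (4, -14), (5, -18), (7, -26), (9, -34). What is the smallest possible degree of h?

1

Divided differences on the nodes 1, 3, 4, 5, 7, 9:
  order 0: -2  -10  -14  -18  -26  -34
  order 1: -4  -4  -4  -4  -4
  order 2: 0  0  0  0
  order 3: 0  0  0
  order 4: 0  0
  order 5: 0
The order-1 divided differences are all -4 (nonzero) and every higher order vanishes, so the data lies on a polynomial of degree exactly 1.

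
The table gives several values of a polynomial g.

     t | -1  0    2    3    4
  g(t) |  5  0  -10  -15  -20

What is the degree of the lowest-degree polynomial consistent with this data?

Divided differences on the nodes -1, 0, 2, 3, 4:
  order 0: 5  0  -10  -15  -20
  order 1: -5  -5  -5  -5
  order 2: 0  0  0
  order 3: 0  0
  order 4: 0
The order-1 divided differences are all -5 (nonzero) and every higher order vanishes, so the data lies on a polynomial of degree exactly 1.

1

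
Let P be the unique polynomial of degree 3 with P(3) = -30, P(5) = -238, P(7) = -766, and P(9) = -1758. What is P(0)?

-3

Write P(u) = au^3 + bu^2 + cu + d. Substituting each data point gives a linear system:
  27a + 9b + 3c + d = -30
  125a + 25b + 5c + d = -238
  343a + 49b + 7c + d = -766
  729a + 81b + 9c + d = -1758
Solving the system yields a = -3, b = 5, c = 3, d = -3.
So P(u) = -3u³ + 5u² + 3u - 3.
Then P(0) = -3.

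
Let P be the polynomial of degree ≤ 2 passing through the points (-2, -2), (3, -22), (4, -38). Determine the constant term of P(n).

2

Write P(n) = an^2 + bn + c. Substituting each data point gives a linear system:
  4a - 2b + c = -2
  9a + 3b + c = -22
  16a + 4b + c = -38
Solving the system yields a = -2, b = -2, c = 2.
So P(n) = -2n^2 - 2n + 2.
The constant term is 2.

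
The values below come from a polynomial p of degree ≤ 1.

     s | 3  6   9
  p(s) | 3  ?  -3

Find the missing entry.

0

On equispaced nodes a degree-1 polynomial has vanishing second forward difference, so
  p(3) - 2·p(6) + p(9) = 0.
Substituting the known values and solving for p(6):
  -2·p(6) = 0
  p(6) = 0.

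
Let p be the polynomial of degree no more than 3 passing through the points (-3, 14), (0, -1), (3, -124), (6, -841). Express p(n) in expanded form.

p(n) = -3n^3 - 6n^2 + 4n - 1

Write p(n) = an^3 + bn^2 + cn + d. Substituting each data point gives a linear system:
  -27a + 9b - 3c + d = 14
  d = -1
  27a + 9b + 3c + d = -124
  216a + 36b + 6c + d = -841
Solving the system yields a = -3, b = -6, c = 4, d = -1.
So p(n) = -3n³ - 6n² + 4n - 1.
Check: p(3) = -124. ✓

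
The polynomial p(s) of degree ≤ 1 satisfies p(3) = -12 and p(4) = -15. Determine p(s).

p(s) = -3s - 3

Using the Lagrange interpolation formula with nodes 3, 4:
  L_0(s) = (s - 4) / -1
  L_1(s) = (s - 3) / 1
Then p(s) = -12·L_0(s) - 15·L_1(s).
Expanding and collecting terms gives p(s) = -3s - 3.
Check: p(3) = -12. ✓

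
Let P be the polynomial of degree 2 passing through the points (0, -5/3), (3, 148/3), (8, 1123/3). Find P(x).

P(x) = 6x^2 - x - 5/3

Write P(x) = ax^2 + bx + c. Substituting each data point gives a linear system:
  c = -5/3
  9a + 3b + c = 148/3
  64a + 8b + c = 1123/3
Solving the system yields a = 6, b = -1, c = -5/3.
So P(x) = 6x² - x - 5/3.
Check: P(3) = 148/3. ✓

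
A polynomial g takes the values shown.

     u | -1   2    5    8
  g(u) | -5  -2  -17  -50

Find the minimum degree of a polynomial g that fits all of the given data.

2

Forward differences of the values at u = -1, 2, 5, 8:
  g  : -5  -2  -17  -50
  Δ  : 3  -15  -33
  Δ^2: -18  -18
  Δ^3: 0
The second differences are constant (-18) and nonzero, while all higher differences vanish, so the minimal degree is 2.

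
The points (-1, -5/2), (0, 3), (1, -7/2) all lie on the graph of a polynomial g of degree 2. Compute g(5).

-299/2

Using the Lagrange interpolation formula with nodes -1, 0, 1:
  L_0(s) = s(s - 1) / 2
  L_1(s) = (s + 1)(s - 1) / -1
  L_2(s) = (s + 1)s / 2
Then g(s) = -5/2·L_0(s) + 3·L_1(s) - 7/2·L_2(s).
Expanding and collecting terms gives g(s) = -6s² - (1/2)s + 3.
Evaluating at s = 5: g(5) = -299/2.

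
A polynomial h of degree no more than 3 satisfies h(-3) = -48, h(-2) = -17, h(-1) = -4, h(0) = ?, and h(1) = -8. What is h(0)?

-3

The 4 known points determine the degree-3 polynomial uniquely.
Write h(x) = ax^3 + bx^2 + cx + d. Substituting each data point gives a linear system:
  -27a + 9b - 3c + d = -48
  -8a + 4b - 2c + d = -17
  -a + b - c + d = -4
  a + b + c + d = -8
Solving the system yields a = 1, b = -3, c = -3, d = -3.
So h(x) = x³ - 3x² - 3x - 3.
Then h(0) = -3.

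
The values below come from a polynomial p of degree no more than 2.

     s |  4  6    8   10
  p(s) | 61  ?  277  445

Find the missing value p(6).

On equispaced nodes a degree-2 polynomial has vanishing third forward difference, so
  - p(4) + 3·p(6) - 3·p(8) + p(10) = 0.
Substituting the known values and solving for p(6):
  3·p(6) = 447
  p(6) = 149.

149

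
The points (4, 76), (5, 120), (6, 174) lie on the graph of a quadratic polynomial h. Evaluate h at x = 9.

396

Write h(x) = ax^2 + bx + c. Substituting each data point gives a linear system:
  16a + 4b + c = 76
  25a + 5b + c = 120
  36a + 6b + c = 174
Solving the system yields a = 5, b = -1, c = 0.
So h(x) = 5x² - x.
Then h(9) = 396.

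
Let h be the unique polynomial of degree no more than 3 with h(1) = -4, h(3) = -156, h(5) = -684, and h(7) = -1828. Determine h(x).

Write h(x) = ax^3 + bx^2 + cx + d. Substituting each data point gives a linear system:
  a + b + c + d = -4
  27a + 9b + 3c + d = -156
  125a + 25b + 5c + d = -684
  343a + 49b + 7c + d = -1828
Solving the system yields a = -5, b = -2, c = -3, d = 6.
So h(x) = -5x^3 - 2x^2 - 3x + 6.
Check: h(7) = -1828. ✓

h(x) = -5x^3 - 2x^2 - 3x + 6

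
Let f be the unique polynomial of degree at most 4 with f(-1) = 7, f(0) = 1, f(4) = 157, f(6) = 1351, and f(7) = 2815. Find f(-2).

79

Using the Lagrange interpolation formula with nodes -1, 0, 4, 6, 7:
  L_0(n) = n(n - 4)(n - 6)(n - 7) / 280
  L_1(n) = (n + 1)(n - 4)(n - 6)(n - 7) / -168
  L_2(n) = (n + 1)n(n - 6)(n - 7) / 120
  L_3(n) = (n + 1)n(n - 4)(n - 7) / -84
  L_4(n) = (n + 1)n(n - 4)(n - 6) / 168
Then f(n) = 7·L_0(n) + 1·L_1(n) + 157·L_2(n) + 1351·L_3(n) + 2815·L_4(n).
Expanding and collecting terms gives f(n) = 2n⁴ - 6n³ + n² + 3n + 1.
Evaluating at n = -2: f(-2) = 79.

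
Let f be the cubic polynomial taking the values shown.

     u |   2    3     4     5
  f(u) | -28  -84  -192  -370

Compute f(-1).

Write f(u) = au^3 + bu^2 + cu + d. Substituting each data point gives a linear system:
  8a + 4b + 2c + d = -28
  27a + 9b + 3c + d = -84
  64a + 16b + 4c + d = -192
  125a + 25b + 5c + d = -370
Solving the system yields a = -3, b = 1, c = -4, d = 0.
So f(u) = -3u^3 + u^2 - 4u.
Then f(-1) = 8.

8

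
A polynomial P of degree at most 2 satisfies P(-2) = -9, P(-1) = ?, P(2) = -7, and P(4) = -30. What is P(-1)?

The 3 known points determine the degree-2 polynomial uniquely.
Write P(u) = au^2 + bu + c. Substituting each data point gives a linear system:
  4a - 2b + c = -9
  4a + 2b + c = -7
  16a + 4b + c = -30
Solving the system yields a = -2, b = 1/2, c = 0.
So P(u) = -2u² + (1/2)u.
Then P(-1) = -5/2.

-5/2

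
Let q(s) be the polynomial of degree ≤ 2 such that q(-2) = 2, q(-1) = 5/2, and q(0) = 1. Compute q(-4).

-5

Forward differences of the values at s = -2, -1, 0:
  q  : 2  5/2  1
  Δ  : 1/2  -3/2
  Δ^2: -2
The second differences are constant, confirming degree 2.
Interpolating (Newton forward form) and evaluating at s = -4 gives q(-4) = -5.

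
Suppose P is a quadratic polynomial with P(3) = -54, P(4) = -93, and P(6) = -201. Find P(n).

Using the Lagrange interpolation formula with nodes 3, 4, 6:
  L_0(n) = (n - 4)(n - 6) / 3
  L_1(n) = (n - 3)(n - 6) / -2
  L_2(n) = (n - 3)(n - 4) / 6
Then P(n) = -54·L_0(n) - 93·L_1(n) - 201·L_2(n).
Expanding and collecting terms gives P(n) = -5n² - 4n + 3.
Check: P(6) = -201. ✓

P(n) = -5n^2 - 4n + 3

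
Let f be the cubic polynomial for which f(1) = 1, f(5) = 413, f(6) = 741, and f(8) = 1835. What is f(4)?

Write f(u) = au^3 + bu^2 + cu + d. Substituting each data point gives a linear system:
  a + b + c + d = 1
  125a + 25b + 5c + d = 413
  216a + 36b + 6c + d = 741
  512a + 64b + 8c + d = 1835
Solving the system yields a = 4, b = -3, c = -3, d = 3.
So f(u) = 4u³ - 3u² - 3u + 3.
Then f(4) = 199.

199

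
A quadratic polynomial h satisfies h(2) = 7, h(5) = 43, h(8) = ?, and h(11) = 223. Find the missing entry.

115

On equispaced nodes a degree-2 polynomial has vanishing third forward difference, so
  - h(2) + 3·h(5) - 3·h(8) + h(11) = 0.
Substituting the known values and solving for h(8):
  -3·h(8) = -345
  h(8) = 115.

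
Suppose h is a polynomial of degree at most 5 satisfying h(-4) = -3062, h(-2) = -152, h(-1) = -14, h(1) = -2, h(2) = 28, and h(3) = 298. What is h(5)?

Using the Lagrange interpolation formula with nodes -4, -2, -1, 1, 2, 3:
  L_0(n) = (n + 2)(n + 1)(n - 1)(n - 2)(n - 3) / -1260
  L_1(n) = (n + 4)(n + 1)(n - 1)(n - 2)(n - 3) / 120
  L_2(n) = (n + 4)(n + 2)(n - 1)(n - 2)(n - 3) / -72
  L_3(n) = (n + 4)(n + 2)(n + 1)(n - 2)(n - 3) / 60
  L_4(n) = (n + 4)(n + 2)(n + 1)(n - 1)(n - 3) / -72
  L_5(n) = (n + 4)(n + 2)(n + 1)(n - 1)(n - 2) / 280
Then h(n) = -3062·L_0(n) - 152·L_1(n) - 14·L_2(n) - 2·L_3(n) + 28·L_4(n) + 298·L_5(n).
Expanding and collecting terms gives h(n) = 2n^5 - 3n^4 + 3n^3 - 3n^2 + n - 2.
Evaluating at n = 5: h(5) = 4678.

4678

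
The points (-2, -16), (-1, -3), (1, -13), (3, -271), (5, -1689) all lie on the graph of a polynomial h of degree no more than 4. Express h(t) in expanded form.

h(t) = -2t^4 - 3t^3 - 2t^2 - 2t - 4

Write h(t) = at^4 + bt^3 + ct^2 + dt + e. Substituting each data point gives a linear system:
  16a - 8b + 4c - 2d + e = -16
  a - b + c - d + e = -3
  a + b + c + d + e = -13
  81a + 27b + 9c + 3d + e = -271
  625a + 125b + 25c + 5d + e = -1689
Solving the system yields a = -2, b = -3, c = -2, d = -2, e = -4.
So h(t) = -2t⁴ - 3t³ - 2t² - 2t - 4.
Check: h(3) = -271. ✓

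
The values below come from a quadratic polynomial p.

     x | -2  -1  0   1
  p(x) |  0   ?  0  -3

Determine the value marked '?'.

The 3 known points determine the degree-2 polynomial uniquely.
Write p(x) = ax^2 + bx + c. Substituting each data point gives a linear system:
  4a - 2b + c = 0
  c = 0
  a + b + c = -3
Solving the system yields a = -1, b = -2, c = 0.
So p(x) = -x^2 - 2x.
Then p(-1) = 1.

1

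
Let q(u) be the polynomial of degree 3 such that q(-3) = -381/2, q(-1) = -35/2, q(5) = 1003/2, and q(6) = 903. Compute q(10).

Using the Lagrange interpolation formula with nodes -3, -1, 5, 6:
  L_0(u) = (u + 1)(u - 5)(u - 6) / -144
  L_1(u) = (u + 3)(u - 5)(u - 6) / 84
  L_2(u) = (u + 3)(u + 1)(u - 6) / -48
  L_3(u) = (u + 3)(u + 1)(u - 5) / 63
Then q(u) = -381/2·L_0(u) - 35/2·L_1(u) + 1003/2·L_2(u) + 903·L_3(u).
Expanding and collecting terms gives q(u) = 5u³ - 5u² + (3/2)u - 6.
Evaluating at u = 10: q(10) = 4509.

4509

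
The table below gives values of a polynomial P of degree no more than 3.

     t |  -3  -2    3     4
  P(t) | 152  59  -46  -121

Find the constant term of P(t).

Write P(t) = at^3 + bt^2 + ct + d. Substituting each data point gives a linear system:
  -27a + 9b - 3c + d = 152
  -8a + 4b - 2c + d = 59
  27a + 9b + 3c + d = -46
  64a + 16b + 4c + d = -121
Solving the system yields a = -3, b = 6, c = -6, d = -1.
So P(t) = -3t^3 + 6t^2 - 6t - 1.
The constant term is -1.

-1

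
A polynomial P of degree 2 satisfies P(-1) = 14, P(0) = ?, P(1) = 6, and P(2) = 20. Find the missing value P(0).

On equispaced nodes a degree-2 polynomial has vanishing third forward difference, so
  - P(-1) + 3·P(0) - 3·P(1) + P(2) = 0.
Substituting the known values and solving for P(0):
  3·P(0) = 12
  P(0) = 4.

4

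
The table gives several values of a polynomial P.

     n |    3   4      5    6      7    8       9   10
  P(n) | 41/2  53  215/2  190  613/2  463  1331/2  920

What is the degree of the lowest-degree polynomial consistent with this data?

3

Forward differences of the values at n = 3, 4, 5, 6, 7, 8, 9, 10:
  P  : 41/2  53  215/2  190  613/2  463  1331/2  920
  Δ  : 65/2  109/2  165/2  233/2  313/2  405/2  509/2
  Δ^2: 22  28  34  40  46  52
  Δ^3: 6  6  6  6  6
  Δ^4: 0  0  0  0
  Δ^5: 0  0  0
  Δ^6: 0  0
  Δ^7: 0
The third differences are constant (6) and nonzero, while all higher differences vanish, so the minimal degree is 3.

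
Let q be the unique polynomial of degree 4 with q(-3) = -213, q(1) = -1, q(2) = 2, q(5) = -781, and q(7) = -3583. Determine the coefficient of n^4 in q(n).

Write q(n) = an^4 + bn^3 + cn^2 + dn + e. Substituting each data point gives a linear system:
  81a - 27b + 9c - 3d + e = -213
  a + b + c + d + e = -1
  16a + 8b + 4c + 2d + e = 2
  625a + 125b + 25c + 5d + e = -781
  2401a + 343b + 49c + 7d + e = -3583
Solving the system yields a = -2, b = 3, c = 4, d = 0, e = -6.
So q(n) = -2n⁴ + 3n³ + 4n² - 6.
The leading coefficient is -2.

-2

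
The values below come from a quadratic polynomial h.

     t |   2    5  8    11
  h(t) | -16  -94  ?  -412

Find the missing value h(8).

On equispaced nodes a degree-2 polynomial has vanishing third forward difference, so
  - h(2) + 3·h(5) - 3·h(8) + h(11) = 0.
Substituting the known values and solving for h(8):
  -3·h(8) = 678
  h(8) = -226.

-226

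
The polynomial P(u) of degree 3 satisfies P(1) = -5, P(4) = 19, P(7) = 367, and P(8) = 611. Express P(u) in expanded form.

P(u) = 2u^3 - 6u^2 - 4u + 3

Using the Lagrange interpolation formula with nodes 1, 4, 7, 8:
  L_0(u) = (u - 4)(u - 7)(u - 8) / -126
  L_1(u) = (u - 1)(u - 7)(u - 8) / 36
  L_2(u) = (u - 1)(u - 4)(u - 8) / -18
  L_3(u) = (u - 1)(u - 4)(u - 7) / 28
Then P(u) = -5·L_0(u) + 19·L_1(u) + 367·L_2(u) + 611·L_3(u).
Expanding and collecting terms gives P(u) = 2u³ - 6u² - 4u + 3.
Check: P(4) = 19. ✓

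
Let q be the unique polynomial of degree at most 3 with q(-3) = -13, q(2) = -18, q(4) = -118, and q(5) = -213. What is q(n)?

q(n) = -n^3 - 4n^2 + 2n + 2

Write q(n) = an^3 + bn^2 + cn + d. Substituting each data point gives a linear system:
  -27a + 9b - 3c + d = -13
  8a + 4b + 2c + d = -18
  64a + 16b + 4c + d = -118
  125a + 25b + 5c + d = -213
Solving the system yields a = -1, b = -4, c = 2, d = 2.
So q(n) = -n³ - 4n² + 2n + 2.
Check: q(-3) = -13. ✓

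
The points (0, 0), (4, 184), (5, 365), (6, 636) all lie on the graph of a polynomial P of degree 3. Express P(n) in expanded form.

Using the Lagrange interpolation formula with nodes 0, 4, 5, 6:
  L_0(n) = (n - 4)(n - 5)(n - 6) / -120
  L_1(n) = n(n - 5)(n - 6) / 8
  L_2(n) = n(n - 4)(n - 6) / -5
  L_3(n) = n(n - 4)(n - 5) / 12
Then P(n) = 0·L_0(n) + 184·L_1(n) + 365·L_2(n) + 636·L_3(n).
Expanding and collecting terms gives P(n) = 3n³ - 2n.
Check: P(0) = 0. ✓

P(n) = 3n^3 - 2n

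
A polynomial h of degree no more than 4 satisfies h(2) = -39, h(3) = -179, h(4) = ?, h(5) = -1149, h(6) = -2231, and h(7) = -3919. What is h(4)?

-511

The 5 known points determine the degree-4 polynomial uniquely.
Write h(s) = as^4 + bs^3 + cs^2 + ds + e. Substituting each data point gives a linear system:
  16a + 8b + 4c + 2d + e = -39
  81a + 27b + 9c + 3d + e = -179
  625a + 125b + 25c + 5d + e = -1149
  1296a + 216b + 36c + 6d + e = -2231
  2401a + 343b + 49c + 7d + e = -3919
Solving the system yields a = -1, b = -5, c = 4, d = 0, e = 1.
So h(s) = -s^4 - 5s^3 + 4s^2 + 1.
Then h(4) = -511.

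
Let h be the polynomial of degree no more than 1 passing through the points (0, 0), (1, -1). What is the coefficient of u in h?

-1

Write h(u) = au + b. Substituting each data point gives a linear system:
  b = 0
  a + b = -1
Solving the system yields a = -1, b = 0.
So h(u) = -u.
The leading coefficient is -1.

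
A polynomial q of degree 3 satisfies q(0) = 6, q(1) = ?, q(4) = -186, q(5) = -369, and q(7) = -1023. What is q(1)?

The 4 known points determine the degree-3 polynomial uniquely.
Write q(t) = at^3 + bt^2 + ct + d. Substituting each data point gives a linear system:
  d = 6
  64a + 16b + 4c + d = -186
  125a + 25b + 5c + d = -369
  343a + 49b + 7c + d = -1023
Solving the system yields a = -3, b = 0, c = 0, d = 6.
So q(t) = -3t³ + 6.
Then q(1) = 3.

3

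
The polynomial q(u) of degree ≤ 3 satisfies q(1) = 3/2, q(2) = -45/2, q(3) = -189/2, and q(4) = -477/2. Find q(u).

q(u) = -4u^3 + 4u + 3/2

Write q(u) = au^3 + bu^2 + cu + d. Substituting each data point gives a linear system:
  a + b + c + d = 3/2
  8a + 4b + 2c + d = -45/2
  27a + 9b + 3c + d = -189/2
  64a + 16b + 4c + d = -477/2
Solving the system yields a = -4, b = 0, c = 4, d = 3/2.
So q(u) = -4u^3 + 4u + 3/2.
Check: q(2) = -45/2. ✓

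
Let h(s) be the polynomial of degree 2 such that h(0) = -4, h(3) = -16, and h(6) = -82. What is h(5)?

-54

Forward differences of the values at s = 0, 3, 6:
  h  : -4  -16  -82
  Δ  : -12  -66
  Δ^2: -54
The second differences are constant, confirming degree 2.
Interpolating (Newton forward form) and evaluating at s = 5 gives h(5) = -54.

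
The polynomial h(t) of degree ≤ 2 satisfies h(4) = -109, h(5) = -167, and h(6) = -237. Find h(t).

h(t) = -6t^2 - 4t + 3

Using the Lagrange interpolation formula with nodes 4, 5, 6:
  L_0(t) = (t - 5)(t - 6) / 2
  L_1(t) = (t - 4)(t - 6) / -1
  L_2(t) = (t - 4)(t - 5) / 2
Then h(t) = -109·L_0(t) - 167·L_1(t) - 237·L_2(t).
Expanding and collecting terms gives h(t) = -6t^2 - 4t + 3.
Check: h(4) = -109. ✓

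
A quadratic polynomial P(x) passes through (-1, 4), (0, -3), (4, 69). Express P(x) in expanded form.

P(x) = 5x^2 - 2x - 3

Using the Lagrange interpolation formula with nodes -1, 0, 4:
  L_0(x) = x(x - 4) / 5
  L_1(x) = (x + 1)(x - 4) / -4
  L_2(x) = (x + 1)x / 20
Then P(x) = 4·L_0(x) - 3·L_1(x) + 69·L_2(x).
Expanding and collecting terms gives P(x) = 5x^2 - 2x - 3.
Check: P(0) = -3. ✓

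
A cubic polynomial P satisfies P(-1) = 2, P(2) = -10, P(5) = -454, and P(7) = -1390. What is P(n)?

Using the Lagrange interpolation formula with nodes -1, 2, 5, 7:
  L_0(n) = (n - 2)(n - 5)(n - 7) / -144
  L_1(n) = (n + 1)(n - 5)(n - 7) / 45
  L_2(n) = (n + 1)(n - 2)(n - 7) / -36
  L_3(n) = (n + 1)(n - 2)(n - 5) / 80
Then P(n) = 2·L_0(n) - 10·L_1(n) - 454·L_2(n) - 1390·L_3(n).
Expanding and collecting terms gives P(n) = -5n^3 + 6n^2 + 5n - 4.
Check: P(7) = -1390. ✓

P(n) = -5n^3 + 6n^2 + 5n - 4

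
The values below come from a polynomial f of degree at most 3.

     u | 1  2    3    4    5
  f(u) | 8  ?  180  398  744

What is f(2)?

On equispaced nodes a degree-3 polynomial has vanishing fourth forward difference, so
  f(1) - 4·f(2) + 6·f(3) - 4·f(4) + f(5) = 0.
Substituting the known values and solving for f(2):
  -4·f(2) = -240
  f(2) = 60.

60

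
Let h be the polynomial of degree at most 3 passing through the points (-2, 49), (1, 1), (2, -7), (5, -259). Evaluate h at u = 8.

-1231

Using the Lagrange interpolation formula with nodes -2, 1, 2, 5:
  L_0(u) = (u - 1)(u - 2)(u - 5) / -84
  L_1(u) = (u + 2)(u - 2)(u - 5) / 12
  L_2(u) = (u + 2)(u - 1)(u - 5) / -12
  L_3(u) = (u + 2)(u - 1)(u - 2) / 84
Then h(u) = 49·L_0(u) + 1·L_1(u) - 7·L_2(u) - 259·L_3(u).
Expanding and collecting terms gives h(u) = -3u^3 + 5u^2 - 2u + 1.
Evaluating at u = 8: h(8) = -1231.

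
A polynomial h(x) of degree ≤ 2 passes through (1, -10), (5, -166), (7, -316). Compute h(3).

Write h(x) = ax^2 + bx + c. Substituting each data point gives a linear system:
  a + b + c = -10
  25a + 5b + c = -166
  49a + 7b + c = -316
Solving the system yields a = -6, b = -3, c = -1.
So h(x) = -6x² - 3x - 1.
Then h(3) = -64.

-64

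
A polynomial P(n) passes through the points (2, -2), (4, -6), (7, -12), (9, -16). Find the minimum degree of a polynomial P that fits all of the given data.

1

Divided differences on the nodes 2, 4, 7, 9:
  order 0: -2  -6  -12  -16
  order 1: -2  -2  -2
  order 2: 0  0
  order 3: 0
The order-1 divided differences are all -2 (nonzero) and every higher order vanishes, so the data lies on a polynomial of degree exactly 1.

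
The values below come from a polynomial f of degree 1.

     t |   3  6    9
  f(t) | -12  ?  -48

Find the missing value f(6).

-30

On equispaced nodes a degree-1 polynomial has vanishing second forward difference, so
  f(3) - 2·f(6) + f(9) = 0.
Substituting the known values and solving for f(6):
  -2·f(6) = 60
  f(6) = -30.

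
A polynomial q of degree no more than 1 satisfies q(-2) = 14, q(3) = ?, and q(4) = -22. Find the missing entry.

-16

The 2 known points determine the degree-1 polynomial uniquely.
Write q(u) = au + b. Substituting each data point gives a linear system:
  -2a + b = 14
  4a + b = -22
Solving the system yields a = -6, b = 2.
So q(u) = -6u + 2.
Then q(3) = -16.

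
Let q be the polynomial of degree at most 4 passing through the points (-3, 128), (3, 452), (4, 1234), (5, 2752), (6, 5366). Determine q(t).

Write q(t) = at^4 + bt^3 + ct^2 + dt + e. Substituting each data point gives a linear system:
  81a - 27b + 9c - 3d + e = 128
  81a + 27b + 9c + 3d + e = 452
  256a + 64b + 16c + 4d + e = 1234
  625a + 125b + 25c + 5d + e = 2752
  1296a + 216b + 36c + 6d + e = 5366
Solving the system yields a = 3, b = 6, c = 5, d = 0, e = 2.
So q(t) = 3t⁴ + 6t³ + 5t² + 2.
Check: q(3) = 452. ✓

q(t) = 3t^4 + 6t^3 + 5t^2 + 2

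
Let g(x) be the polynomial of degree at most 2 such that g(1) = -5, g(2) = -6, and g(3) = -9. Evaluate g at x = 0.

Write g(x) = ax^2 + bx + c. Substituting each data point gives a linear system:
  a + b + c = -5
  4a + 2b + c = -6
  9a + 3b + c = -9
Solving the system yields a = -1, b = 2, c = -6.
So g(x) = -x^2 + 2x - 6.
Then g(0) = -6.

-6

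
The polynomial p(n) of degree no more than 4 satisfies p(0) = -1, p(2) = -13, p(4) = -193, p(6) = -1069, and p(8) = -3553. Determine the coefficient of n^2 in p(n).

Write p(n) = an^4 + bn^3 + cn^2 + dn + e. Substituting each data point gives a linear system:
  e = -1
  16a + 8b + 4c + 2d + e = -13
  256a + 64b + 16c + 4d + e = -193
  1296a + 216b + 36c + 6d + e = -1069
  4096a + 512b + 64c + 8d + e = -3553
Solving the system yields a = -1, b = 1, c = 1, d = -4, e = -1.
So p(n) = -n⁴ + n³ + n² - 4n - 1.
The coefficient of n^2 is 1.

1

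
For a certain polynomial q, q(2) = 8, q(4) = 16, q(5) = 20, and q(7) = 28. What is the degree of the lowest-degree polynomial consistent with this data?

1

Divided differences on the nodes 2, 4, 5, 7:
  order 0: 8  16  20  28
  order 1: 4  4  4
  order 2: 0  0
  order 3: 0
The order-1 divided differences are all 4 (nonzero) and every higher order vanishes, so the data lies on a polynomial of degree exactly 1.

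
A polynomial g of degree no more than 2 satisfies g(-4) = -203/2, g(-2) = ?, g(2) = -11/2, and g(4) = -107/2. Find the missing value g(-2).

-59/2

The 3 known points determine the degree-2 polynomial uniquely.
Write g(s) = as^2 + bs + c. Substituting each data point gives a linear system:
  16a - 4b + c = -203/2
  4a + 2b + c = -11/2
  16a + 4b + c = -107/2
Solving the system yields a = -5, b = 6, c = 5/2.
So g(s) = -5s^2 + 6s + 5/2.
Then g(-2) = -59/2.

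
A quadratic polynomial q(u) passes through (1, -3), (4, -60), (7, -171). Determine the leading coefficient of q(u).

Write q(u) = au^2 + bu + c. Substituting each data point gives a linear system:
  a + b + c = -3
  16a + 4b + c = -60
  49a + 7b + c = -171
Solving the system yields a = -3, b = -4, c = 4.
So q(u) = -3u^2 - 4u + 4.
The leading coefficient is -3.

-3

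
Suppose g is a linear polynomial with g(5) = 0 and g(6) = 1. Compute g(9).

Using the Lagrange interpolation formula with nodes 5, 6:
  L_0(t) = (t - 6) / -1
  L_1(t) = (t - 5) / 1
Then g(t) = 0·L_0(t) + 1·L_1(t).
Expanding and collecting terms gives g(t) = t - 5.
Evaluating at t = 9: g(9) = 4.

4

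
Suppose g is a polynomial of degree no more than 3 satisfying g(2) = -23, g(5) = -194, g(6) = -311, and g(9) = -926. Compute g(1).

Write g(u) = au^3 + bu^2 + cu + d. Substituting each data point gives a linear system:
  8a + 4b + 2c + d = -23
  125a + 25b + 5c + d = -194
  216a + 36b + 6c + d = -311
  729a + 81b + 9c + d = -926
Solving the system yields a = -1, b = -2, c = -4, d = 1.
So g(u) = -u^3 - 2u^2 - 4u + 1.
Then g(1) = -6.

-6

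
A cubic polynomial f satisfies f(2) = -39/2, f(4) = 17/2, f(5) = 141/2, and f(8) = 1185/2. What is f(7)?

Using the Lagrange interpolation formula with nodes 2, 4, 5, 8:
  L_0(s) = (s - 4)(s - 5)(s - 8) / -36
  L_1(s) = (s - 2)(s - 5)(s - 8) / 8
  L_2(s) = (s - 2)(s - 4)(s - 8) / -9
  L_3(s) = (s - 2)(s - 4)(s - 5) / 72
Then f(s) = -39/2·L_0(s) + 17/2·L_1(s) + 141/2·L_2(s) + 1185/2·L_3(s).
Expanding and collecting terms gives f(s) = 2s^3 - 6s^2 - 6s + 1/2.
Evaluating at s = 7: f(7) = 701/2.

701/2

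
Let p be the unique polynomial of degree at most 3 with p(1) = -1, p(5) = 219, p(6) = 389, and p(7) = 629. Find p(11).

2529

Using the Lagrange interpolation formula with nodes 1, 5, 6, 7:
  L_0(n) = (n - 5)(n - 6)(n - 7) / -120
  L_1(n) = (n - 1)(n - 6)(n - 7) / 8
  L_2(n) = (n - 1)(n - 5)(n - 7) / -5
  L_3(n) = (n - 1)(n - 5)(n - 6) / 12
Then p(n) = -1·L_0(n) + 219·L_1(n) + 389·L_2(n) + 629·L_3(n).
Expanding and collecting terms gives p(n) = 2n^3 - n^2 - n - 1.
Evaluating at n = 11: p(11) = 2529.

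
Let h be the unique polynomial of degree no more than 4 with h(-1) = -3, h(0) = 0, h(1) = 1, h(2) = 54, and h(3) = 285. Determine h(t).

Write h(t) = at^4 + bt^3 + ct^2 + dt + e. Substituting each data point gives a linear system:
  a - b + c - d + e = -3
  e = 0
  a + b + c + d + e = 1
  16a + 8b + 4c + 2d + e = 54
  81a + 27b + 9c + 3d + e = 285
Solving the system yields a = 3, b = 3, c = -4, d = -1, e = 0.
So h(t) = 3t^4 + 3t^3 - 4t^2 - t.
Check: h(0) = 0. ✓

h(t) = 3t^4 + 3t^3 - 4t^2 - t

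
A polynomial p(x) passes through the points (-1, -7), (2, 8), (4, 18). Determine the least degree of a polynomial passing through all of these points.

1

Divided differences on the nodes -1, 2, 4:
  order 0: -7  8  18
  order 1: 5  5
  order 2: 0
The order-1 divided differences are all 5 (nonzero) and every higher order vanishes, so the data lies on a polynomial of degree exactly 1.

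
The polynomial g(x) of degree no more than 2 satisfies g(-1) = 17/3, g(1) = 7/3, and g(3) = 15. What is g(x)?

Using the Lagrange interpolation formula with nodes -1, 1, 3:
  L_0(x) = (x - 1)(x - 3) / 8
  L_1(x) = (x + 1)(x - 3) / -4
  L_2(x) = (x + 1)(x - 1) / 8
Then g(x) = 17/3·L_0(x) + 7/3·L_1(x) + 15·L_2(x).
Expanding and collecting terms gives g(x) = 2x^2 - (5/3)x + 2.
Check: g(-1) = 17/3. ✓

g(x) = 2x^2 - (5/3)x + 2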